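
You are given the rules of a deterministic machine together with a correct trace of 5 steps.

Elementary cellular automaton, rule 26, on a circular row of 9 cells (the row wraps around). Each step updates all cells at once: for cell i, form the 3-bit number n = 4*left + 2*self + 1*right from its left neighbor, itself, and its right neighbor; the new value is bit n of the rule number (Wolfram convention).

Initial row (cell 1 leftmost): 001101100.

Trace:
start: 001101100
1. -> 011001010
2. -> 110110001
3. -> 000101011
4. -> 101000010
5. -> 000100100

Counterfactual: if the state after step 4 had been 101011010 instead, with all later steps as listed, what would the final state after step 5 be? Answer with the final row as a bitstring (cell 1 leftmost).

000010000

state after step 4 := 101011010
5. -> 000010000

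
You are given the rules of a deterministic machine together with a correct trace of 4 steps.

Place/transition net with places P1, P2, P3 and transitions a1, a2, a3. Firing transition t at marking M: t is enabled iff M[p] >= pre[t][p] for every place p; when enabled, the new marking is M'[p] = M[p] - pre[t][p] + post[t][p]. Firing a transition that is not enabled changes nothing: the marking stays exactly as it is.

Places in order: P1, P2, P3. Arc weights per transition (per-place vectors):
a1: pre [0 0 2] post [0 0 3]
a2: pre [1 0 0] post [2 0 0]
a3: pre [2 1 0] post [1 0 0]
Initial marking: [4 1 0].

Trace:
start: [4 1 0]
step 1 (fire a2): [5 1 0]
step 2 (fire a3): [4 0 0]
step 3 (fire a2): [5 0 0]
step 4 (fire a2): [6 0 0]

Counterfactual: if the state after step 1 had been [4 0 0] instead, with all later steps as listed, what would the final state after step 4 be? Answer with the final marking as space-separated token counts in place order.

state after step 1 := [4 0 0]
step 2 (fire a3): [4 0 0]
step 3 (fire a2): [5 0 0]
step 4 (fire a2): [6 0 0]

6 0 0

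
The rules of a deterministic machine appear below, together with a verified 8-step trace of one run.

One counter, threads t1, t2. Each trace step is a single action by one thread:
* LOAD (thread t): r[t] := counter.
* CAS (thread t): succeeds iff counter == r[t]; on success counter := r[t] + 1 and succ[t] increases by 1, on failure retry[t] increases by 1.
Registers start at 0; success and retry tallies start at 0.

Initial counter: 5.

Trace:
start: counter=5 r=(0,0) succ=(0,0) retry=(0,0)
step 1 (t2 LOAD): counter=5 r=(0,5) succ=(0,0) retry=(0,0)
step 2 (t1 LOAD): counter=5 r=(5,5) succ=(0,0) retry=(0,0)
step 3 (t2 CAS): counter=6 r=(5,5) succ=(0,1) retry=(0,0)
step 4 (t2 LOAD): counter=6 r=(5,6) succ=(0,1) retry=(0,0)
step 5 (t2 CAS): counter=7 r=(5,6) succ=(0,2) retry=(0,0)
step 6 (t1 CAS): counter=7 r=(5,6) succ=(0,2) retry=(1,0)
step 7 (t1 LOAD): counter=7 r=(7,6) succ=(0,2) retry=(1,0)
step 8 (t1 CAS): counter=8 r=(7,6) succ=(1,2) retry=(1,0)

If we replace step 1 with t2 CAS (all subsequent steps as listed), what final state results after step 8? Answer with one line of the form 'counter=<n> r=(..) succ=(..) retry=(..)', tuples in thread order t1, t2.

counter=7 r=(6,5) succ=(1,1) retry=(1,2)

(re-executing from step 1 with the substitution; state before step 1: counter=5 r=(0,0) succ=(0,0) retry=(0,0))
step 1 (t2 CAS): counter=5 r=(0,0) succ=(0,0) retry=(0,1)
step 2 (t1 LOAD): counter=5 r=(5,0) succ=(0,0) retry=(0,1)
step 3 (t2 CAS): counter=5 r=(5,0) succ=(0,0) retry=(0,2)
step 4 (t2 LOAD): counter=5 r=(5,5) succ=(0,0) retry=(0,2)
step 5 (t2 CAS): counter=6 r=(5,5) succ=(0,1) retry=(0,2)
step 6 (t1 CAS): counter=6 r=(5,5) succ=(0,1) retry=(1,2)
step 7 (t1 LOAD): counter=6 r=(6,5) succ=(0,1) retry=(1,2)
step 8 (t1 CAS): counter=7 r=(6,5) succ=(1,1) retry=(1,2)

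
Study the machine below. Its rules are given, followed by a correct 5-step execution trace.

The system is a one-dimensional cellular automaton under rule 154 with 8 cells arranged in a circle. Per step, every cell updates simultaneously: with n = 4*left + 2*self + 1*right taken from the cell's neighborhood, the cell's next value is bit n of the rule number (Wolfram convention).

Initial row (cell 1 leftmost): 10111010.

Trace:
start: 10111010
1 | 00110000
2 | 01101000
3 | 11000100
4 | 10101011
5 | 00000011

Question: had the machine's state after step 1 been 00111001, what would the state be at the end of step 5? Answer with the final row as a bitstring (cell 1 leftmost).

10010011

state after step 1 := 00111001
2 | 11110110
3 | 11100100
4 | 11011011
5 | 10010011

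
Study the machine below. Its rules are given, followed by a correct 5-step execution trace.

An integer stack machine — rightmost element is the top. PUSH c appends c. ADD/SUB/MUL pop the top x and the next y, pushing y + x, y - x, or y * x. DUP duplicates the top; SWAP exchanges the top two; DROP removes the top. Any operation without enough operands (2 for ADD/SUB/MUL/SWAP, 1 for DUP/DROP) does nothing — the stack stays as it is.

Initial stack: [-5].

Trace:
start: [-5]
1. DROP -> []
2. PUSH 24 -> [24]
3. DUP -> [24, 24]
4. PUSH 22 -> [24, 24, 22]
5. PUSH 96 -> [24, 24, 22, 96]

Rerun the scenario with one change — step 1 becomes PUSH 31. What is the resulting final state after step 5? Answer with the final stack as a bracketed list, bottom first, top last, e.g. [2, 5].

[-5, 31, 24, 24, 22, 96]

(re-executing from step 1 with the substitution; state before step 1: [-5])
1. PUSH 31 -> [-5, 31]
2. PUSH 24 -> [-5, 31, 24]
3. DUP -> [-5, 31, 24, 24]
4. PUSH 22 -> [-5, 31, 24, 24, 22]
5. PUSH 96 -> [-5, 31, 24, 24, 22, 96]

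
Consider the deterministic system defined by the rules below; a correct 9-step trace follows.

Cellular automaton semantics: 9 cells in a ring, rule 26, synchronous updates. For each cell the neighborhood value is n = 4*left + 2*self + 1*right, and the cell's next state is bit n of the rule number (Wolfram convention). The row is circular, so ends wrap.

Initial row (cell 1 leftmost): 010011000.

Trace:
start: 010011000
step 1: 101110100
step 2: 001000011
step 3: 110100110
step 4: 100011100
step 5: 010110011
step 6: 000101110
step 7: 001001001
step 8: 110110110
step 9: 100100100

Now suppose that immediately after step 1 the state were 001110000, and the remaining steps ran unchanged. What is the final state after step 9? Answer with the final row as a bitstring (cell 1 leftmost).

state after step 1 := 001110000
step 2: 011001000
step 3: 110110100
step 4: 100100011
step 5: 011010110
step 6: 110000101
step 7: 001001001
step 8: 110110110
step 9: 100100100

100100100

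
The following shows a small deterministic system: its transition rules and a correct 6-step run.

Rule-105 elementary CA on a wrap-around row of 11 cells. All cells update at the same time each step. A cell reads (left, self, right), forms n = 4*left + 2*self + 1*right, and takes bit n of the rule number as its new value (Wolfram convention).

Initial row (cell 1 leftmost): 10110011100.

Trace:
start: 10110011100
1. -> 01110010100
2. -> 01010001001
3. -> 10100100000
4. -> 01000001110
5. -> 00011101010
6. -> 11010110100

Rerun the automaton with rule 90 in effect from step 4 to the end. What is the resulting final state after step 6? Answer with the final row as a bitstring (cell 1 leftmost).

(re-executing steps 4..6 under rule 90; state before step 4: 10100100000)
4. -> 00011010001
5. -> 10111001010
6. -> 00101110000

00101110000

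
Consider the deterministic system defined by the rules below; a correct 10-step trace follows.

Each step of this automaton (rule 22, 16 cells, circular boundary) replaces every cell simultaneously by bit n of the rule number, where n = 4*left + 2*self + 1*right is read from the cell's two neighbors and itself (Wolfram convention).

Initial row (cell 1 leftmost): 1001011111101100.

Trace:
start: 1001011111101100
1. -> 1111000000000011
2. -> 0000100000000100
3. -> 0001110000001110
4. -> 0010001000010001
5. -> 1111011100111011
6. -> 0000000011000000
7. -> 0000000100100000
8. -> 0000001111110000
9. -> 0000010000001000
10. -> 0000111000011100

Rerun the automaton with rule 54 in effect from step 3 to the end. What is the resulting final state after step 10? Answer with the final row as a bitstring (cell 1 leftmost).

(re-executing steps 3..10 under rule 54; state before step 3: 0000100000000100)
3. -> 0001110000001110
4. -> 0010001000010001
5. -> 1111011100111011
6. -> 0000100011000100
7. -> 0001110100101110
8. -> 0010001111110001
9. -> 1111010000001011
10. -> 0000111000011100

0000111000011100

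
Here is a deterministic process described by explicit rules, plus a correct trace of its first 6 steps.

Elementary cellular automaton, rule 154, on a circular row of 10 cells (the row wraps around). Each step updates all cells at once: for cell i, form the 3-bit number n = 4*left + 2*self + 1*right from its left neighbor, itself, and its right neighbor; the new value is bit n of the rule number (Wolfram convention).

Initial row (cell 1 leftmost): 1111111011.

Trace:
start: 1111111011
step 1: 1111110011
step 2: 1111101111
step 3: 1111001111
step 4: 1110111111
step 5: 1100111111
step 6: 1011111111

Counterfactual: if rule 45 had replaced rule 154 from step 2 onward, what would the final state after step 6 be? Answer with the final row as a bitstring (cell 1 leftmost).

1010001101

(re-executing steps 2..6 under rule 45; state before step 2: 1111110011)
step 2: 0000000010
step 3: 1111111010
step 4: 1000000111
step 5: 0011110100
step 6: 1010001101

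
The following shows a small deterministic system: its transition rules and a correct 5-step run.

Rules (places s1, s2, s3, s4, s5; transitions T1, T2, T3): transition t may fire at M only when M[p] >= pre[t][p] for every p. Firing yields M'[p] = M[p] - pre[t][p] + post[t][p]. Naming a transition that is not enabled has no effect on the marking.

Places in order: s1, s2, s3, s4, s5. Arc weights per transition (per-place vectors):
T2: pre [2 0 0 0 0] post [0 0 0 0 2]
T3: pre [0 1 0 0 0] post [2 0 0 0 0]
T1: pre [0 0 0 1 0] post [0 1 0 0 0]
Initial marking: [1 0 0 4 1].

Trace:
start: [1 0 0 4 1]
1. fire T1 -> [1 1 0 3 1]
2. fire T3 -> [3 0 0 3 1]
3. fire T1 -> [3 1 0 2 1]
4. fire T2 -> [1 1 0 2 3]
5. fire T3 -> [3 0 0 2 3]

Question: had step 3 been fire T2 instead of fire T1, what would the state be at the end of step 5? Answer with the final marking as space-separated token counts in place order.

(re-executing from step 3 with the substitution; state before step 3: [3 0 0 3 1])
3. fire T2 -> [1 0 0 3 3]
4. fire T2 -> [1 0 0 3 3]
5. fire T3 -> [1 0 0 3 3]

1 0 0 3 3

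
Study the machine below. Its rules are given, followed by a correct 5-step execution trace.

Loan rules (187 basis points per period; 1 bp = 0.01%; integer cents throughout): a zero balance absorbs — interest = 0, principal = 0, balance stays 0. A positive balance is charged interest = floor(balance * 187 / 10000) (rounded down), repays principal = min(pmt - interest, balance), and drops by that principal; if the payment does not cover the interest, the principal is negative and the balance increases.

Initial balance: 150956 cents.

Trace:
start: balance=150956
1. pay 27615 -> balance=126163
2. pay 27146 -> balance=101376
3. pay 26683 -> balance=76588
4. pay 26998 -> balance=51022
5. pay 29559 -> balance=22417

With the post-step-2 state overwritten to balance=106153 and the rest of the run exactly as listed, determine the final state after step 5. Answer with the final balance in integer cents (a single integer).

27467

state after step 2 := balance=106153
3. pay 26683 -> balance=81455
4. pay 26998 -> balance=55980
5. pay 29559 -> balance=27467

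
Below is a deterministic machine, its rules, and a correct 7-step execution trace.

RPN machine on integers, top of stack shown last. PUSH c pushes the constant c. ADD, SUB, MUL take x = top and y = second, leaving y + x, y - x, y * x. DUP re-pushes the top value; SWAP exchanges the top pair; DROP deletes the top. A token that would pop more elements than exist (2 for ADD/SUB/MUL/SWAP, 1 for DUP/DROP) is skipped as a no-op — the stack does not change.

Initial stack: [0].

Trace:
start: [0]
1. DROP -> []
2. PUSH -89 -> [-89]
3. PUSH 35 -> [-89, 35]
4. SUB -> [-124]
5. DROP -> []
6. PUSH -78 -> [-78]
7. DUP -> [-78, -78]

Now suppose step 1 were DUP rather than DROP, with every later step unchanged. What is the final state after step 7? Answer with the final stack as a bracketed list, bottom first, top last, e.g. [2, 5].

[0, 0, -78, -78]

(re-executing from step 1 with the substitution; state before step 1: [0])
1. DUP -> [0, 0]
2. PUSH -89 -> [0, 0, -89]
3. PUSH 35 -> [0, 0, -89, 35]
4. SUB -> [0, 0, -124]
5. DROP -> [0, 0]
6. PUSH -78 -> [0, 0, -78]
7. DUP -> [0, 0, -78, -78]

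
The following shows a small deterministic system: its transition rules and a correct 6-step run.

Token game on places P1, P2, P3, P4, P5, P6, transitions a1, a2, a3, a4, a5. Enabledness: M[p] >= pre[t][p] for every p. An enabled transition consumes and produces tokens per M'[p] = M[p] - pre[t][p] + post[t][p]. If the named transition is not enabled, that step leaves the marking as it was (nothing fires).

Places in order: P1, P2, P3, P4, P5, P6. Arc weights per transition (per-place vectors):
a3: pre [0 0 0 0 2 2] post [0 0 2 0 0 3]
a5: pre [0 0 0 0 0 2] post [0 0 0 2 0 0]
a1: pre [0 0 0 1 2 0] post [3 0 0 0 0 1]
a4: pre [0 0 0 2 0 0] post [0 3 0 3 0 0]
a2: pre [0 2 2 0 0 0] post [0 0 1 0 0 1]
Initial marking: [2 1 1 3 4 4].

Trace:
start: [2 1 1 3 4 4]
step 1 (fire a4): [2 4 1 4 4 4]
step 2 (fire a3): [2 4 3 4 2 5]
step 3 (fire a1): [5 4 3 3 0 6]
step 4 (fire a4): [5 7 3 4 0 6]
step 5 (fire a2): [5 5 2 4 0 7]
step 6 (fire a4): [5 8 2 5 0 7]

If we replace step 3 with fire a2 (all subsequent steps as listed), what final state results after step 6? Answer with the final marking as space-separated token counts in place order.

2 6 1 6 2 7

(re-executing from step 3 with the substitution; state before step 3: [2 4 3 4 2 5])
step 3 (fire a2): [2 2 2 4 2 6]
step 4 (fire a4): [2 5 2 5 2 6]
step 5 (fire a2): [2 3 1 5 2 7]
step 6 (fire a4): [2 6 1 6 2 7]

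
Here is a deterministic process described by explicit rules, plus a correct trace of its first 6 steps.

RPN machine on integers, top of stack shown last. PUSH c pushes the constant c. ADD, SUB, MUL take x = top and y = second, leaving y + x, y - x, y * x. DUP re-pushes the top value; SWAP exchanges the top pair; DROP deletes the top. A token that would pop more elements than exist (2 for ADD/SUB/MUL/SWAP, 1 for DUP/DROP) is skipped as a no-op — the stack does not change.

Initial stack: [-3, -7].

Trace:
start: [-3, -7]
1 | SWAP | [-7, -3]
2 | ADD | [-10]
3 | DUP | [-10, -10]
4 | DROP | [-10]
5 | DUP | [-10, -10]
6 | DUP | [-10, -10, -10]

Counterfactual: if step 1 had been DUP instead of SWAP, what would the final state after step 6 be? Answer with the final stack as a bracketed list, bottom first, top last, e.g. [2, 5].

(re-executing from step 1 with the substitution; state before step 1: [-3, -7])
1 | DUP | [-3, -7, -7]
2 | ADD | [-3, -14]
3 | DUP | [-3, -14, -14]
4 | DROP | [-3, -14]
5 | DUP | [-3, -14, -14]
6 | DUP | [-3, -14, -14, -14]

[-3, -14, -14, -14]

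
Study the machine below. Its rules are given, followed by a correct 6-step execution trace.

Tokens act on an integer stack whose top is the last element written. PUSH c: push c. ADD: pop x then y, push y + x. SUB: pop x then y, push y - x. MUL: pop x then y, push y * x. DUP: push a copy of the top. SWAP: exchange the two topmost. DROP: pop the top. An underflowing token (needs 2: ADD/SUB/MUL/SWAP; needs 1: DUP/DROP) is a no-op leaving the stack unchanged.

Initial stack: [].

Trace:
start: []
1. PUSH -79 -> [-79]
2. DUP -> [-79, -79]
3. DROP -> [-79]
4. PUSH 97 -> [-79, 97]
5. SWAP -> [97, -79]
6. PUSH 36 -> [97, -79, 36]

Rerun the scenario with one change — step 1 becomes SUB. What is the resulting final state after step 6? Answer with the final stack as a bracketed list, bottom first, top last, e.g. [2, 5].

(re-executing from step 1 with the substitution; state before step 1: [])
1. SUB -> []
2. DUP -> []
3. DROP -> []
4. PUSH 97 -> [97]
5. SWAP -> [97]
6. PUSH 36 -> [97, 36]

[97, 36]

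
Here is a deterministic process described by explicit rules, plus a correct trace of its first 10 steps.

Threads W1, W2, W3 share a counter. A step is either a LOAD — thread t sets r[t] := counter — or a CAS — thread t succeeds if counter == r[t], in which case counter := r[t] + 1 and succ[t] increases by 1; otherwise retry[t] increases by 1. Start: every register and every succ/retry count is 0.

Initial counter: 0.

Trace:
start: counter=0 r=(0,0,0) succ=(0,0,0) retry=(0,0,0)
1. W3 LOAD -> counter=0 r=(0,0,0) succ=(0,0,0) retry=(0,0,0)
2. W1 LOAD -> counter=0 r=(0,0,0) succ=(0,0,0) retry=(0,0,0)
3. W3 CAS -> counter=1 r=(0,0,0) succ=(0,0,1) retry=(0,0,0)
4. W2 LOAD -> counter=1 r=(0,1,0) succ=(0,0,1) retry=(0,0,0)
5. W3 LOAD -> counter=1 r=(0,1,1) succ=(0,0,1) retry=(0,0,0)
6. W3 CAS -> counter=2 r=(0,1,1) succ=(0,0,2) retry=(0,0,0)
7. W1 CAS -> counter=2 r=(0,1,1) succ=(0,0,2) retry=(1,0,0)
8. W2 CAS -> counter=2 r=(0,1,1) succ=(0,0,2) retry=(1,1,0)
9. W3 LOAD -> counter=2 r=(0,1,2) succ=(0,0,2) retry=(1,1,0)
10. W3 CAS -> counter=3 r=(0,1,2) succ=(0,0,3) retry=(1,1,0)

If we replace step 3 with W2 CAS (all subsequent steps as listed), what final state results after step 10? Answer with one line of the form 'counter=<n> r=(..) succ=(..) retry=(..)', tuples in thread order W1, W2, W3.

(re-executing from step 3 with the substitution; state before step 3: counter=0 r=(0,0,0) succ=(0,0,0) retry=(0,0,0))
3. W2 CAS -> counter=1 r=(0,0,0) succ=(0,1,0) retry=(0,0,0)
4. W2 LOAD -> counter=1 r=(0,1,0) succ=(0,1,0) retry=(0,0,0)
5. W3 LOAD -> counter=1 r=(0,1,1) succ=(0,1,0) retry=(0,0,0)
6. W3 CAS -> counter=2 r=(0,1,1) succ=(0,1,1) retry=(0,0,0)
7. W1 CAS -> counter=2 r=(0,1,1) succ=(0,1,1) retry=(1,0,0)
8. W2 CAS -> counter=2 r=(0,1,1) succ=(0,1,1) retry=(1,1,0)
9. W3 LOAD -> counter=2 r=(0,1,2) succ=(0,1,1) retry=(1,1,0)
10. W3 CAS -> counter=3 r=(0,1,2) succ=(0,1,2) retry=(1,1,0)

counter=3 r=(0,1,2) succ=(0,1,2) retry=(1,1,0)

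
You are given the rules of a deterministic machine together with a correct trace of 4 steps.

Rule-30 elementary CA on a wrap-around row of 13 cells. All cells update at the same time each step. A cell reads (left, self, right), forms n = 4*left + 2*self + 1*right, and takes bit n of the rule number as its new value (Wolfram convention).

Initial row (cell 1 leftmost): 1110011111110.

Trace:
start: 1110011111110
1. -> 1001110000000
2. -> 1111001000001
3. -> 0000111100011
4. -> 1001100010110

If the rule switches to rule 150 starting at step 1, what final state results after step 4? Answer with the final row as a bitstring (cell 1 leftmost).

0111011011111

(re-executing steps 1..4 under rule 150; state before step 1: 1110011111110)
1. -> 0101101111100
2. -> 1100000111010
3. -> 0010001010010
4. -> 0111011011111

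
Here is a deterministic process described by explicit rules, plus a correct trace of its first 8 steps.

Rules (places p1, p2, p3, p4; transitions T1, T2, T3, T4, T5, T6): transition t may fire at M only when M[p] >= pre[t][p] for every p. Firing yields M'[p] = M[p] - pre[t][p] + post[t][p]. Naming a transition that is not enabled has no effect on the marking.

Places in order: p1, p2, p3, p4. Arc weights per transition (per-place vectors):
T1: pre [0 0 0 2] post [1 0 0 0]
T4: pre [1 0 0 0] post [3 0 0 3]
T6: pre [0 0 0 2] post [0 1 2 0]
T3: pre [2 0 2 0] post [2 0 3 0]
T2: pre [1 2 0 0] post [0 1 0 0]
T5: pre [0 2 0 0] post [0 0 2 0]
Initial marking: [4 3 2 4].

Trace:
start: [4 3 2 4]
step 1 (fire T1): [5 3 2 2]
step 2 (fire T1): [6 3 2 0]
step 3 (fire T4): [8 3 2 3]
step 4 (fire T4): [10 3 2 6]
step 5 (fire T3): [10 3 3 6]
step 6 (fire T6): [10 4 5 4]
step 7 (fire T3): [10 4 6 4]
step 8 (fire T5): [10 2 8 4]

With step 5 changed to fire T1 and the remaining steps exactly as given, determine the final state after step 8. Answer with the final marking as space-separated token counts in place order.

(re-executing from step 5 with the substitution; state before step 5: [10 3 2 6])
step 5 (fire T1): [11 3 2 4]
step 6 (fire T6): [11 4 4 2]
step 7 (fire T3): [11 4 5 2]
step 8 (fire T5): [11 2 7 2]

11 2 7 2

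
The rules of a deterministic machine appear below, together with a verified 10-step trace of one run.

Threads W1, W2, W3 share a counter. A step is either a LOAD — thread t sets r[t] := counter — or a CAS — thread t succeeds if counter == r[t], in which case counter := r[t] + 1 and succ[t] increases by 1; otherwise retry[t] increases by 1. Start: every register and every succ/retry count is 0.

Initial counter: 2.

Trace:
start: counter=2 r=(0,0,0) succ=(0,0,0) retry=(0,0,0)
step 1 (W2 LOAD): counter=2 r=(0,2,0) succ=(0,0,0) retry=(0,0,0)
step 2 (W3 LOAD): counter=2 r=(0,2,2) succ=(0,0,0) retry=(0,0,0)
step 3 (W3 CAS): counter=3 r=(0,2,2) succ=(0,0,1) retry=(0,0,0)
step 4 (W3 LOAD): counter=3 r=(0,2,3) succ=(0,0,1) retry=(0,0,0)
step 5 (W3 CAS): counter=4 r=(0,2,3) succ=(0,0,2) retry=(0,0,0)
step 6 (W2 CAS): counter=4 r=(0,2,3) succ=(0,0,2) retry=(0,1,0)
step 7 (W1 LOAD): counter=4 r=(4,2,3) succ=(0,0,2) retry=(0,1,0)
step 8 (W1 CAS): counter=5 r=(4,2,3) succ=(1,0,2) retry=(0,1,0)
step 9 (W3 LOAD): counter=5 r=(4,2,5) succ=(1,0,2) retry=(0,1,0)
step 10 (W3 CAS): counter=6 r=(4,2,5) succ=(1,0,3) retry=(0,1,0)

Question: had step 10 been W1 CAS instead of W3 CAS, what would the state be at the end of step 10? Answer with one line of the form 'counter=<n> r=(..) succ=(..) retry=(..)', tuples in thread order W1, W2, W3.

counter=5 r=(4,2,5) succ=(1,0,2) retry=(1,1,0)

(re-executing from step 10 with the substitution; state before step 10: counter=5 r=(4,2,5) succ=(1,0,2) retry=(0,1,0))
step 10 (W1 CAS): counter=5 r=(4,2,5) succ=(1,0,2) retry=(1,1,0)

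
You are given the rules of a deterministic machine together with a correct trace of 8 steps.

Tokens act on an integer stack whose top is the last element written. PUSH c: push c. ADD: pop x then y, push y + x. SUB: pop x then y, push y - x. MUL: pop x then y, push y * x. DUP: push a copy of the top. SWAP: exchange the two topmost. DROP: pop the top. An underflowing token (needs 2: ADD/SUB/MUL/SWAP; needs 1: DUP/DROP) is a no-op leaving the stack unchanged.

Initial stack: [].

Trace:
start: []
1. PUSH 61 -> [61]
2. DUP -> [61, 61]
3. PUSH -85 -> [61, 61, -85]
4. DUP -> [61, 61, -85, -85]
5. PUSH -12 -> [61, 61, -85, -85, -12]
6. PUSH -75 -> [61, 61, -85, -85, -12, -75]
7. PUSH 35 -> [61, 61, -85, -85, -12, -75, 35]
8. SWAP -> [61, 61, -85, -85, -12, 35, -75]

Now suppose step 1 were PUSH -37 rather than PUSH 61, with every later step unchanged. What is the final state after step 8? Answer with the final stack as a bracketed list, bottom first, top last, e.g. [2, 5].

[-37, -37, -85, -85, -12, 35, -75]

(re-executing from step 1 with the substitution; state before step 1: [])
1. PUSH -37 -> [-37]
2. DUP -> [-37, -37]
3. PUSH -85 -> [-37, -37, -85]
4. DUP -> [-37, -37, -85, -85]
5. PUSH -12 -> [-37, -37, -85, -85, -12]
6. PUSH -75 -> [-37, -37, -85, -85, -12, -75]
7. PUSH 35 -> [-37, -37, -85, -85, -12, -75, 35]
8. SWAP -> [-37, -37, -85, -85, -12, 35, -75]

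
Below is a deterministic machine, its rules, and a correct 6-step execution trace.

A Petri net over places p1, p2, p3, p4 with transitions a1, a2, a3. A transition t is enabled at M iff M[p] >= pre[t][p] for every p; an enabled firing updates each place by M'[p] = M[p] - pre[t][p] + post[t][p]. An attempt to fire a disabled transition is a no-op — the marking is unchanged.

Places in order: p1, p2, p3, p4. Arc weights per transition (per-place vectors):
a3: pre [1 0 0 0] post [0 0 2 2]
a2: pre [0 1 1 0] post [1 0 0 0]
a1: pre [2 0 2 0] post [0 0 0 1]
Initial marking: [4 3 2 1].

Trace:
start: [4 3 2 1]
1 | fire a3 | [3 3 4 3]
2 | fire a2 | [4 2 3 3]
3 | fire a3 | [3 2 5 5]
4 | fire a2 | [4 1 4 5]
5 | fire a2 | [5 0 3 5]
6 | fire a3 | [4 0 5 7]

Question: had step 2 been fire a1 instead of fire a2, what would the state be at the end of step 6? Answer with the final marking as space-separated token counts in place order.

1 1 4 8

(re-executing from step 2 with the substitution; state before step 2: [3 3 4 3])
2 | fire a1 | [1 3 2 4]
3 | fire a3 | [0 3 4 6]
4 | fire a2 | [1 2 3 6]
5 | fire a2 | [2 1 2 6]
6 | fire a3 | [1 1 4 8]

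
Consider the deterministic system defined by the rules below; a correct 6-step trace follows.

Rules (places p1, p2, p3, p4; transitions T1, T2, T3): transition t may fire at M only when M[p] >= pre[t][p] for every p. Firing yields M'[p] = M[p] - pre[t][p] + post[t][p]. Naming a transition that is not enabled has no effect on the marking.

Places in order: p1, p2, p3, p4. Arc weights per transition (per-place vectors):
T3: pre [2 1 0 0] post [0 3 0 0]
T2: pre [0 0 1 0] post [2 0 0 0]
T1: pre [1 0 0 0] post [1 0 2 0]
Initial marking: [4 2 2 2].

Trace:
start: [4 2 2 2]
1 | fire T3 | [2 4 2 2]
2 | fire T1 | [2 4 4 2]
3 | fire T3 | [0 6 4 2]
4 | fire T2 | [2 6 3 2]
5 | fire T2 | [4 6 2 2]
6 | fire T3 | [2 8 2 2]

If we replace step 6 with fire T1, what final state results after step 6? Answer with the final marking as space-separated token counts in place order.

(re-executing from step 6 with the substitution; state before step 6: [4 6 2 2])
6 | fire T1 | [4 6 4 2]

4 6 4 2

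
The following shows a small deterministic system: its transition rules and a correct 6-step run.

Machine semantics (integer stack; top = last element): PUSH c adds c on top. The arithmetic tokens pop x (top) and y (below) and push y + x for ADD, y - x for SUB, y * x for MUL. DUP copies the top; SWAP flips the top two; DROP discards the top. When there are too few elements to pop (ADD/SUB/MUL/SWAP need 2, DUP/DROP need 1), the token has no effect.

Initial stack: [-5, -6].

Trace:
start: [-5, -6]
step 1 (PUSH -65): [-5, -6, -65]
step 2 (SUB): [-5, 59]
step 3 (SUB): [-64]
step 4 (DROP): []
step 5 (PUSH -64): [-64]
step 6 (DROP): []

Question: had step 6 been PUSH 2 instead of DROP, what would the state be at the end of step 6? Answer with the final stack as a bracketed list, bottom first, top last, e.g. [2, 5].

(re-executing from step 6 with the substitution; state before step 6: [-64])
step 6 (PUSH 2): [-64, 2]

[-64, 2]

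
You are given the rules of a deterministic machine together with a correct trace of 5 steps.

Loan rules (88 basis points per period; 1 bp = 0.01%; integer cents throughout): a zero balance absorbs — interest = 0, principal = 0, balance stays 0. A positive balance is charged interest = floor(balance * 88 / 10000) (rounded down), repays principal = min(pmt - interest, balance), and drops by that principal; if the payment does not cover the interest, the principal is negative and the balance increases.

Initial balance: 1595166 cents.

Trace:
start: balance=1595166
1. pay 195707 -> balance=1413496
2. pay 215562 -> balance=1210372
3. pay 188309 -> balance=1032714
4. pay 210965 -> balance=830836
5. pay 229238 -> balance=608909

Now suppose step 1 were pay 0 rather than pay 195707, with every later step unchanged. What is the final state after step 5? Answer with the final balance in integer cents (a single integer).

811596

(re-executing from step 1 with the substitution; state before step 1: balance=1595166)
1. pay 0 -> balance=1609203
2. pay 215562 -> balance=1407801
3. pay 188309 -> balance=1231880
4. pay 210965 -> balance=1031755
5. pay 229238 -> balance=811596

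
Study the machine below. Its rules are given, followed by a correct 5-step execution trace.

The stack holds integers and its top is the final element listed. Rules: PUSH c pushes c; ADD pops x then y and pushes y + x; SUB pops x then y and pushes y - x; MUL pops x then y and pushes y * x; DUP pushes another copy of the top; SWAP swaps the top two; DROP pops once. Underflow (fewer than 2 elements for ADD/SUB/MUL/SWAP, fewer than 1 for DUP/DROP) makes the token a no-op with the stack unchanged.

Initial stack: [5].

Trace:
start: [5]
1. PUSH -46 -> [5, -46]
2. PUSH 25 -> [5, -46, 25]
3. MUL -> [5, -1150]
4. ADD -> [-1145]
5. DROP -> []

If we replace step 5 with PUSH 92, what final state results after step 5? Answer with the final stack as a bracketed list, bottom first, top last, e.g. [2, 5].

(re-executing from step 5 with the substitution; state before step 5: [-1145])
5. PUSH 92 -> [-1145, 92]

[-1145, 92]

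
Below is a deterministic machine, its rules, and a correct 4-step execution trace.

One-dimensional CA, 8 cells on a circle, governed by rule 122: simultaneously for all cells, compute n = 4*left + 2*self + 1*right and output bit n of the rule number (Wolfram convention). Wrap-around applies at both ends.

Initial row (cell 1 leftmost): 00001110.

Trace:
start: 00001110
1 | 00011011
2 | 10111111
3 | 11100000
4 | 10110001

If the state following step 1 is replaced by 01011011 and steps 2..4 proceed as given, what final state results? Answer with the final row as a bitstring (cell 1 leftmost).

10110001

state after step 1 := 01011011
2 | 10111111
3 | 11100000
4 | 10110001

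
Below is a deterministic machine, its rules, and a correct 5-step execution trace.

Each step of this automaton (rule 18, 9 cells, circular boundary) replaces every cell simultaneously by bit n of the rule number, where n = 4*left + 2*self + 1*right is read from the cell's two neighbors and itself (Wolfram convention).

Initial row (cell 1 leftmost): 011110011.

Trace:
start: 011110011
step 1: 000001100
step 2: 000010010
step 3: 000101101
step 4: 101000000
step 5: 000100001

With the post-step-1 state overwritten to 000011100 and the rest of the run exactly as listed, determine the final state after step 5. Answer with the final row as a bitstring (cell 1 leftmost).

state after step 1 := 000011100
step 2: 000100010
step 3: 001010101
step 4: 110000000
step 5: 001000001

001000001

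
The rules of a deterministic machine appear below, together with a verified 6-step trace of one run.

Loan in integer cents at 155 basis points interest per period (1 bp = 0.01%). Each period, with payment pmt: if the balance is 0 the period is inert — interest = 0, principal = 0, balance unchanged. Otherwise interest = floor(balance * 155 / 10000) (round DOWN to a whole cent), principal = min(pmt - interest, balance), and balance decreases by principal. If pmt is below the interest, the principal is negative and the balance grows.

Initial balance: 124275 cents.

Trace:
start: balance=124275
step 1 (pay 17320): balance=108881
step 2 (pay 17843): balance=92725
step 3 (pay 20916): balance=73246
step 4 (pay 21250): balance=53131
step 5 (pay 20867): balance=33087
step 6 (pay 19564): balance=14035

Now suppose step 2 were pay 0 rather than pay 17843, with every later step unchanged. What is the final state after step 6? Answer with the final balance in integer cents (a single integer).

(re-executing from step 2 with the substitution; state before step 2: balance=108881)
step 2 (pay 0): balance=110568
step 3 (pay 20916): balance=91365
step 4 (pay 21250): balance=71531
step 5 (pay 20867): balance=51772
step 6 (pay 19564): balance=33010

33010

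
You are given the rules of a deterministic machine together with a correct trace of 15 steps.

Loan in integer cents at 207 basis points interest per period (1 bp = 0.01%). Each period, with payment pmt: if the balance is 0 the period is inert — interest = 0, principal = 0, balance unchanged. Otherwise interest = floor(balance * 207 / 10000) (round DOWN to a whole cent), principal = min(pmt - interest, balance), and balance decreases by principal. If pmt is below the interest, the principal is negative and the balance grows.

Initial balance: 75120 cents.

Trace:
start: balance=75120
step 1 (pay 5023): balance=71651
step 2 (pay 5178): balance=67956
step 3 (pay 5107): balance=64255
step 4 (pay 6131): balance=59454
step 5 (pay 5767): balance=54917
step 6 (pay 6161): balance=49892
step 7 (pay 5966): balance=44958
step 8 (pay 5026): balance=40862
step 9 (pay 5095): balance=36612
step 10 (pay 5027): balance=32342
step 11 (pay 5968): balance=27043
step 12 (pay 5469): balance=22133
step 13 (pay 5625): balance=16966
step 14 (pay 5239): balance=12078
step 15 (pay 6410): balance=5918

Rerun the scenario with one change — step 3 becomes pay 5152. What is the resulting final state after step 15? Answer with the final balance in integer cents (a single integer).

(re-executing from step 3 with the substitution; state before step 3: balance=67956)
step 3 (pay 5152): balance=64210
step 4 (pay 6131): balance=59408
step 5 (pay 5767): balance=54870
step 6 (pay 6161): balance=49844
step 7 (pay 5966): balance=44909
step 8 (pay 5026): balance=40812
step 9 (pay 5095): balance=36561
step 10 (pay 5027): balance=32290
step 11 (pay 5968): balance=26990
step 12 (pay 5469): balance=22079
step 13 (pay 5625): balance=16911
step 14 (pay 5239): balance=12022
step 15 (pay 6410): balance=5860

5860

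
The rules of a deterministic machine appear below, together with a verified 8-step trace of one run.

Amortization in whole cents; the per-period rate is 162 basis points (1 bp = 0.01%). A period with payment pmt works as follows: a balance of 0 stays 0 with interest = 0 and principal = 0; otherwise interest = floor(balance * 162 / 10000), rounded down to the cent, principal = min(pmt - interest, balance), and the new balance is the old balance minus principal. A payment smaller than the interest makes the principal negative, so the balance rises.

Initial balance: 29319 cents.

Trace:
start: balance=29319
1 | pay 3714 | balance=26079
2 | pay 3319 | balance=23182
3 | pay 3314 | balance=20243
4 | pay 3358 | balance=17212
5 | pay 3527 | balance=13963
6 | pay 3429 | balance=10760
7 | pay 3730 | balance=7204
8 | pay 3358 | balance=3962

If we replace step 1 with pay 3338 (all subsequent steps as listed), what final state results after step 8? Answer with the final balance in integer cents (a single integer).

(re-executing from step 1 with the substitution; state before step 1: balance=29319)
1 | pay 3338 | balance=26455
2 | pay 3319 | balance=23564
3 | pay 3314 | balance=20631
4 | pay 3358 | balance=17607
5 | pay 3527 | balance=14365
6 | pay 3429 | balance=11168
7 | pay 3730 | balance=7618
8 | pay 3358 | balance=4383

4383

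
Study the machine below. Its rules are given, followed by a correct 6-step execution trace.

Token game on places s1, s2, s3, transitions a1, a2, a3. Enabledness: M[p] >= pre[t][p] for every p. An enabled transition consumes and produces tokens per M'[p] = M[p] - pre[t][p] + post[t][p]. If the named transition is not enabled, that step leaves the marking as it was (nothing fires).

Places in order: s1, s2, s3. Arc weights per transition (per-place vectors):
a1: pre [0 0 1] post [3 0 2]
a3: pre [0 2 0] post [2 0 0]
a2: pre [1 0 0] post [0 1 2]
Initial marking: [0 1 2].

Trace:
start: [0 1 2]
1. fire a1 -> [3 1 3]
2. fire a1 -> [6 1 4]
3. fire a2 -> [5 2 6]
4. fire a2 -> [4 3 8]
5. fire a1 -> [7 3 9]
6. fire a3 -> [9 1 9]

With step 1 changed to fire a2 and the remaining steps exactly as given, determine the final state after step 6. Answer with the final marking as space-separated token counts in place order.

6 1 8

(re-executing from step 1 with the substitution; state before step 1: [0 1 2])
1. fire a2 -> [0 1 2]
2. fire a1 -> [3 1 3]
3. fire a2 -> [2 2 5]
4. fire a2 -> [1 3 7]
5. fire a1 -> [4 3 8]
6. fire a3 -> [6 1 8]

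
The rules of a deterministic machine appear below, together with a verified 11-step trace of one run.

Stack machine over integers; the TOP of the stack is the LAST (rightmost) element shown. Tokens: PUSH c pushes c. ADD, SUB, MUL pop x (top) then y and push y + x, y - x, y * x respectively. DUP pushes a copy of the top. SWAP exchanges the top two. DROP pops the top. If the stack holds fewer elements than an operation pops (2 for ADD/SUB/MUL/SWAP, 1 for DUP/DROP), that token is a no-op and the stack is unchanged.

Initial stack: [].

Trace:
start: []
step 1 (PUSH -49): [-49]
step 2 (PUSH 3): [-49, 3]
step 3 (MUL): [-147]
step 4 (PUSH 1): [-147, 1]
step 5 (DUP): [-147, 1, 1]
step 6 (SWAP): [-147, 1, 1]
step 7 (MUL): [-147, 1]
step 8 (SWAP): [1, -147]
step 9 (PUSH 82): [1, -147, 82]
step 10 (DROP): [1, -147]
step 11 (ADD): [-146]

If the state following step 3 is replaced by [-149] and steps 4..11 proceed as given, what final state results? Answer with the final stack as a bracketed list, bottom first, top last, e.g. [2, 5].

[-148]

state after step 3 := [-149]
step 4 (PUSH 1): [-149, 1]
step 5 (DUP): [-149, 1, 1]
step 6 (SWAP): [-149, 1, 1]
step 7 (MUL): [-149, 1]
step 8 (SWAP): [1, -149]
step 9 (PUSH 82): [1, -149, 82]
step 10 (DROP): [1, -149]
step 11 (ADD): [-148]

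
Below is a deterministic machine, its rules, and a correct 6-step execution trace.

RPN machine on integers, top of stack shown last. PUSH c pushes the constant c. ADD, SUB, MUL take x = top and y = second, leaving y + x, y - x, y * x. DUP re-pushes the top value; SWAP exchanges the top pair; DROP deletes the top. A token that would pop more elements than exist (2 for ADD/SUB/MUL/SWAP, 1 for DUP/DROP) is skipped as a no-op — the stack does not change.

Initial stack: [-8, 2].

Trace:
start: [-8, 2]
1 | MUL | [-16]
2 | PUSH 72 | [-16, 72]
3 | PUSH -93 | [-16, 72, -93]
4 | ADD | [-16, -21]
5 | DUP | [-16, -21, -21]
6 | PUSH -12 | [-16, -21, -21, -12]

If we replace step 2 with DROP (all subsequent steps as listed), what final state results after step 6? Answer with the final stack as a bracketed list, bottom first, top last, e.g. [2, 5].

(re-executing from step 2 with the substitution; state before step 2: [-16])
2 | DROP | []
3 | PUSH -93 | [-93]
4 | ADD | [-93]
5 | DUP | [-93, -93]
6 | PUSH -12 | [-93, -93, -12]

[-93, -93, -12]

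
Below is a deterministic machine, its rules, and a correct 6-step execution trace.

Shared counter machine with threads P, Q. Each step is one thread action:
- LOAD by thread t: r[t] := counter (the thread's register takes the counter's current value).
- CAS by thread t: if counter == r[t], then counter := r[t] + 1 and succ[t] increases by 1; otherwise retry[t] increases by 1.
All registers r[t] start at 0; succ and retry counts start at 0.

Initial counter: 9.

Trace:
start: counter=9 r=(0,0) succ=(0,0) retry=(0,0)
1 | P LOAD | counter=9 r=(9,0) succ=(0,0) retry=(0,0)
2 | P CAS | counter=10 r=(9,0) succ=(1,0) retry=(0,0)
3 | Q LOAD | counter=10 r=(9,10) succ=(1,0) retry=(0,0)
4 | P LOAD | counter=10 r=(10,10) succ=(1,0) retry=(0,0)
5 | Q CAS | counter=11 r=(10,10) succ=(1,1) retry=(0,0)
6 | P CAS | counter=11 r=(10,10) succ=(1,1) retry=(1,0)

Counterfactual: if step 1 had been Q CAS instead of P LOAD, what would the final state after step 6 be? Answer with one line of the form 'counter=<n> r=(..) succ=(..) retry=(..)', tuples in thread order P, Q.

(re-executing from step 1 with the substitution; state before step 1: counter=9 r=(0,0) succ=(0,0) retry=(0,0))
1 | Q CAS | counter=9 r=(0,0) succ=(0,0) retry=(0,1)
2 | P CAS | counter=9 r=(0,0) succ=(0,0) retry=(1,1)
3 | Q LOAD | counter=9 r=(0,9) succ=(0,0) retry=(1,1)
4 | P LOAD | counter=9 r=(9,9) succ=(0,0) retry=(1,1)
5 | Q CAS | counter=10 r=(9,9) succ=(0,1) retry=(1,1)
6 | P CAS | counter=10 r=(9,9) succ=(0,1) retry=(2,1)

counter=10 r=(9,9) succ=(0,1) retry=(2,1)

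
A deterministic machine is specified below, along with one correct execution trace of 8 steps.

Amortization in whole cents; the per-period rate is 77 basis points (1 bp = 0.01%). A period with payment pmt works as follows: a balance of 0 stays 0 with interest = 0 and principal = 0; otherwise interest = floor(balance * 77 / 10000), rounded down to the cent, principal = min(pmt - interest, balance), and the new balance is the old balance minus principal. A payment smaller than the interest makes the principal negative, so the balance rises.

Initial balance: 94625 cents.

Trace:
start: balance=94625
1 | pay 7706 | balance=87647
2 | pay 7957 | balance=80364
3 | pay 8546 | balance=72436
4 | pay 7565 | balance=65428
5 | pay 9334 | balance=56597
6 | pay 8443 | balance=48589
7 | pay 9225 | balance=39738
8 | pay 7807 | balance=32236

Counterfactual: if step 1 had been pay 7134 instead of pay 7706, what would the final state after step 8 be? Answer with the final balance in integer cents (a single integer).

(re-executing from step 1 with the substitution; state before step 1: balance=94625)
1 | pay 7134 | balance=88219
2 | pay 7957 | balance=80941
3 | pay 8546 | balance=73018
4 | pay 7565 | balance=66015
5 | pay 9334 | balance=57189
6 | pay 8443 | balance=49186
7 | pay 9225 | balance=40339
8 | pay 7807 | balance=32842

32842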